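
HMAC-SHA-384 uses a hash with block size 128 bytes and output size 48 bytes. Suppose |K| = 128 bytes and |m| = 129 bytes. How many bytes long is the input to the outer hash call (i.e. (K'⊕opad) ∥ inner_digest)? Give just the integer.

176

Key is 128 ≤ 128 bytes, zero-padded: |K'| = 128.
Outer input = (K'⊕opad) ∥ H(inner) → 128 + 48 = 176 bytes.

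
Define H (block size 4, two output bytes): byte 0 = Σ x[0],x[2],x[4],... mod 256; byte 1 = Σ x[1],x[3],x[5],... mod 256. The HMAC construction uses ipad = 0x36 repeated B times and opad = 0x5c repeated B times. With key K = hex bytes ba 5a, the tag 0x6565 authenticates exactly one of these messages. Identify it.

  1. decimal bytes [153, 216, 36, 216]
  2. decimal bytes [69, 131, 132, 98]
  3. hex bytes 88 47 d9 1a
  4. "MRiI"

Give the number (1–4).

Key hex bytes ba 5a is 2 bytes ≤ B = 4; zero-pad to 4 bytes: K' = ba 5a 00 00.
K' ⊕ ipad = 8c 6c 36 36; K' ⊕ opad = e6 06 5c 5c.
m1: inner = H(8c 6c 36 36 99 d8 24 d8) = 7f 52; tag = H(e6 06 5c 5c 7f 52) = c1b4
m2: inner = H(8c 6c 36 36 45 83 84 62) = 8b 87; tag = H(e6 06 5c 5c 8b 87) = cde9
m3: inner = H(8c 6c 36 36 88 47 d9 1a) = 23 03; tag = H(e6 06 5c 5c 23 03) = 6565 ← matches
m4: inner = H(8c 6c 36 36 4d 52 69 49) = 78 3d; tag = H(e6 06 5c 5c 78 3d) = ba9f

3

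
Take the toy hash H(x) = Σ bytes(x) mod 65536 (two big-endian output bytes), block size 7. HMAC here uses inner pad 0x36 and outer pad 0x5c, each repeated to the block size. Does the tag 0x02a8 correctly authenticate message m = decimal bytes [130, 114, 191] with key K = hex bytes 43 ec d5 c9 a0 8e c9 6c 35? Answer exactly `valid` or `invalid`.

valid

Key hex bytes 43 ec d5 c9 a0 8e c9 6c 35 is 9 bytes > B = 7, so hash it first: H(key) = 05 65, then zero-pad to 7 bytes: K' = 05 65 00 00 00 00 00.
K' ⊕ ipad = 33 53 36 36 36 36 36; K' ⊕ opad = 59 39 5c 5c 5c 5c 5c.
Inner hash: sum = 51+83+54+54+54+54+54+130+114+191 = 839 → 03 47.
Outer hash (recomputed tag): sum = 89+57+92+92+92+92+92+3+71 = 680 → 02 a8.
Recomputed tag = 02a8; claimed = 02a8 → match.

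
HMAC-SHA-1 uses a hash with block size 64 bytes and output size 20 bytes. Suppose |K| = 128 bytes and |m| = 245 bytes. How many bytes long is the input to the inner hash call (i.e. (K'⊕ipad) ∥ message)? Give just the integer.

309

Key is 128 > 64 bytes, so it is hashed to 20 bytes then zero-padded to 64: |K'| = 64.
Inner input = (K'⊕ipad) ∥ m → 64 + 245 = 309 bytes.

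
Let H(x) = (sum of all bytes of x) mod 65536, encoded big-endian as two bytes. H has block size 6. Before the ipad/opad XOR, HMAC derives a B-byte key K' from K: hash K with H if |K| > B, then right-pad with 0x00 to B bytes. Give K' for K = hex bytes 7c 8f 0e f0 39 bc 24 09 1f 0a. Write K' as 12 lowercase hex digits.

035400000000

|K| = 10 > B = 6, so first hash the key.
H(K): sum = 124+143+14+240+57+188+36+9+31+10 = 852 → 03 54.
Zero-pad H(K) = 03 54 to 6 bytes: K' = 03 54 00 00 00 00.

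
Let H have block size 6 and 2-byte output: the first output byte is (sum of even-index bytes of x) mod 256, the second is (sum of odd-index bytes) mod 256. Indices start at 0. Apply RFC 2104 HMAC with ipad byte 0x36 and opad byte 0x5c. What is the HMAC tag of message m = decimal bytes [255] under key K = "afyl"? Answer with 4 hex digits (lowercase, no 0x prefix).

Key "afyl" = 61 66 79 6c is 4 bytes ≤ B = 6; zero-pad to 6 bytes: K' = 61 66 79 6c 00 00.
K' ⊕ ipad = 57 50 4f 5a 36 36.  K' ⊕ opad = 3d 3a 25 30 5c 5c.
Inner input = (K'⊕ipad) ∥ m = 57 50 4f 5a 36 36 ∥ ff.
Inner hash: even-index sum = 475 mod 256 = 219; odd-index sum = 224 mod 256 = 224 → db e0.
Outer input = (K'⊕opad) ∥ inner = 3d 3a 25 30 5c 5c ∥ db e0.
Outer hash (tag): even-index sum = 409 mod 256 = 153; odd-index sum = 422 mod 256 = 166 → 99 a6.

99a6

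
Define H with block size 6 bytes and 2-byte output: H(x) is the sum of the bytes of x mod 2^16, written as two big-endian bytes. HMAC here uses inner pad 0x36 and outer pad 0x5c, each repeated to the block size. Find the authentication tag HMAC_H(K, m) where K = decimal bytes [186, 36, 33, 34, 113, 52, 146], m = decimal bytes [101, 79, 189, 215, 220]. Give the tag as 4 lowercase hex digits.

Key decimal bytes [186, 36, 33, 34, 113, 52, 146] = ba 24 21 22 71 34 92 is 7 bytes > B = 6, so hash it first: H(key) = 02 58, then zero-pad to 6 bytes: K' = 02 58 00 00 00 00.
K' ⊕ ipad = 34 6e 36 36 36 36.  K' ⊕ opad = 5e 04 5c 5c 5c 5c.
Inner input = (K'⊕ipad) ∥ m = 34 6e 36 36 36 36 ∥ 65 4f bd d7 dc.
Inner hash: sum = 52+110+54+54+54+54+101+79+189+215+220 = 1182 → 04 9e.
Outer input = (K'⊕opad) ∥ inner = 5e 04 5c 5c 5c 5c ∥ 04 9e.
Outer hash (tag): sum = 94+4+92+92+92+92+4+158 = 628 → 02 74.

0274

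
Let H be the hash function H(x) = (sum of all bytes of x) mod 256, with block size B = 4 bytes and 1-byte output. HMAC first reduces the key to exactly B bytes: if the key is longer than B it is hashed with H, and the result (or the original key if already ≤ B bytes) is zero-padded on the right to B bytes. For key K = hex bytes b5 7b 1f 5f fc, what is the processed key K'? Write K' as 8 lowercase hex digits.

|K| = 5 > B = 4, so first hash the key.
H(K): sum = 181+123+31+95+252 = 682; mod 256 = 170 → aa.
Zero-pad H(K) = aa to 4 bytes: K' = aa 00 00 00.

aa000000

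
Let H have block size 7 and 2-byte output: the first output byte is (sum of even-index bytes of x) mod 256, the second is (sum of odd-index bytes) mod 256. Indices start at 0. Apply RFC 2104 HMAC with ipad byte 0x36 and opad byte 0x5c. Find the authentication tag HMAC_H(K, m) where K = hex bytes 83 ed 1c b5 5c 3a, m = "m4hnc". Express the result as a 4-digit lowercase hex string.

1d21

Key hex bytes 83 ed 1c b5 5c 3a is 6 bytes ≤ B = 7; zero-pad to 7 bytes: K' = 83 ed 1c b5 5c 3a 00.
K' ⊕ ipad = b5 db 2a 83 6a 0c 36.  K' ⊕ opad = df b1 40 e9 00 66 5c.
Inner input = (K'⊕ipad) ∥ m = b5 db 2a 83 6a 0c 36 ∥ 6d 34 68 6e 63.
Inner hash: even-index sum = 545 mod 256 = 33; odd-index sum = 674 mod 256 = 162 → 21 a2.
Outer input = (K'⊕opad) ∥ inner = df b1 40 e9 00 66 5c ∥ 21 a2.
Outer hash (tag): even-index sum = 541 mod 256 = 29; odd-index sum = 545 mod 256 = 33 → 1d 21.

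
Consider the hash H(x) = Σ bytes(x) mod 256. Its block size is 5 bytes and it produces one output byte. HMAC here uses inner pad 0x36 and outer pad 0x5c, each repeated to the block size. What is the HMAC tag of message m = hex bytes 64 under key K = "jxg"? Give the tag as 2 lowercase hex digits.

Key "jxg" = 6a 78 67 is 3 bytes ≤ B = 5; zero-pad to 5 bytes: K' = 6a 78 67 00 00.
K' ⊕ ipad = 5c 4e 51 36 36.  K' ⊕ opad = 36 24 3b 5c 5c.
Inner input = (K'⊕ipad) ∥ m = 5c 4e 51 36 36 ∥ 64.
Inner hash: sum = 92+78+81+54+54+100 = 459; mod 256 = 203 → cb.
Outer input = (K'⊕opad) ∥ inner = 36 24 3b 5c 5c ∥ cb.
Outer hash (tag): sum = 54+36+59+92+92+203 = 536; mod 256 = 24 → 18.

18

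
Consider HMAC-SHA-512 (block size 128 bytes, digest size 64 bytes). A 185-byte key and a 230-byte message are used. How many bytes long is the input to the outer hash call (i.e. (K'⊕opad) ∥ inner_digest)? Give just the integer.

192

Key is 185 > 128 bytes, so it is hashed to 64 bytes then zero-padded to 128: |K'| = 128.
Outer input = (K'⊕opad) ∥ H(inner) → 128 + 64 = 192 bytes.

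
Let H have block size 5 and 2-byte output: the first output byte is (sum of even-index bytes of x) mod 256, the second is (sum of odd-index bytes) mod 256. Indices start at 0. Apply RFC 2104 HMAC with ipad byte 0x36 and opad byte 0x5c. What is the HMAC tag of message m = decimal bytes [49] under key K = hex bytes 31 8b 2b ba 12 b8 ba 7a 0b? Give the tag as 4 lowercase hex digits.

cff8

Key hex bytes 31 8b 2b ba 12 b8 ba 7a 0b is 9 bytes > B = 5, so hash it first: H(key) = 33 77, then zero-pad to 5 bytes: K' = 33 77 00 00 00.
K' ⊕ ipad = 05 41 36 36 36.  K' ⊕ opad = 6f 2b 5c 5c 5c.
Inner input = (K'⊕ipad) ∥ m = 05 41 36 36 36 ∥ 31.
Inner hash: even-index sum = 113 mod 256 = 113; odd-index sum = 168 mod 256 = 168 → 71 a8.
Outer input = (K'⊕opad) ∥ inner = 6f 2b 5c 5c 5c ∥ 71 a8.
Outer hash (tag): even-index sum = 463 mod 256 = 207; odd-index sum = 248 mod 256 = 248 → cf f8.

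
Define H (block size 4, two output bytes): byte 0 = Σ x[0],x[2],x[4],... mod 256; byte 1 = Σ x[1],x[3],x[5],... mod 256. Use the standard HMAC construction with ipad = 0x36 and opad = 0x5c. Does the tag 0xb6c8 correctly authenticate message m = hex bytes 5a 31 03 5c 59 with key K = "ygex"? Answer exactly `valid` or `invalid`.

Key "ygex" = 79 67 65 78 is exactly B = 4 bytes: K' = 79 67 65 78.
K' ⊕ ipad = 4f 51 53 4e; K' ⊕ opad = 25 3b 39 24.
Inner hash: even-index sum = 344 mod 256 = 88; odd-index sum = 300 mod 256 = 44 → 58 2c.
Outer hash (recomputed tag): even-index sum = 182 mod 256 = 182; odd-index sum = 139 mod 256 = 139 → b6 8b.
Recomputed tag = b68b; claimed = b6c8 → mismatch.

invalid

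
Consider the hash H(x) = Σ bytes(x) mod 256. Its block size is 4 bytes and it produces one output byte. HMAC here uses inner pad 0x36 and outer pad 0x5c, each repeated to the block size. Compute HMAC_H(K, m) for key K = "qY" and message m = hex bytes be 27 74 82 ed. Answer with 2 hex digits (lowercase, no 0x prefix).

Key "qY" = 71 59 is 2 bytes ≤ B = 4; zero-pad to 4 bytes: K' = 71 59 00 00.
K' ⊕ ipad = 47 6f 36 36.  K' ⊕ opad = 2d 05 5c 5c.
Inner input = (K'⊕ipad) ∥ m = 47 6f 36 36 ∥ be 27 74 82 ed.
Inner hash: sum = 71+111+54+54+190+39+116+130+237 = 1002; mod 256 = 234 → ea.
Outer input = (K'⊕opad) ∥ inner = 2d 05 5c 5c ∥ ea.
Outer hash (tag): sum = 45+5+92+92+234 = 468; mod 256 = 212 → d4.

d4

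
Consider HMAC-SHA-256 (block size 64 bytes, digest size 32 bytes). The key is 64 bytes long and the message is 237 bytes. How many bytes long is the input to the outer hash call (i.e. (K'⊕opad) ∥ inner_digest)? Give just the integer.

96

Key is 64 ≤ 64 bytes, zero-padded: |K'| = 64.
Outer input = (K'⊕opad) ∥ H(inner) → 64 + 32 = 96 bytes.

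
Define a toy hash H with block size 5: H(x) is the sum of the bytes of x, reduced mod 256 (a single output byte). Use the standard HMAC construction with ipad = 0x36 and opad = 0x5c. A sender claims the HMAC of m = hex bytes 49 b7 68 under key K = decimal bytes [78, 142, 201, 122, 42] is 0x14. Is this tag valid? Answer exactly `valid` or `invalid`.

valid

Key decimal bytes [78, 142, 201, 122, 42] = 4e 8e c9 7a 2a is exactly B = 5 bytes: K' = 4e 8e c9 7a 2a.
K' ⊕ ipad = 78 b8 ff 4c 1c; K' ⊕ opad = 12 d2 95 26 76.
Inner hash: sum = 120+184+255+76+28+73+183+104 = 1023; mod 256 = 255 → ff.
Outer hash (recomputed tag): sum = 18+210+149+38+118+255 = 788; mod 256 = 20 → 14.
Recomputed tag = 14; claimed = 14 → match.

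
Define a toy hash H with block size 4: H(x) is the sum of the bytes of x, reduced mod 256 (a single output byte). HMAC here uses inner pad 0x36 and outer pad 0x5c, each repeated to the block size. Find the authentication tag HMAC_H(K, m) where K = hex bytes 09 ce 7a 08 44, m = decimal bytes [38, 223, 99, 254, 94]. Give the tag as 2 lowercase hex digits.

e6

Key hex bytes 09 ce 7a 08 44 is 5 bytes > B = 4, so hash it first: H(key) = 9d, then zero-pad to 4 bytes: K' = 9d 00 00 00.
K' ⊕ ipad = ab 36 36 36.  K' ⊕ opad = c1 5c 5c 5c.
Inner input = (K'⊕ipad) ∥ m = ab 36 36 36 ∥ 26 df 63 fe 5e.
Inner hash: sum = 171+54+54+54+38+223+99+254+94 = 1041; mod 256 = 17 → 11.
Outer input = (K'⊕opad) ∥ inner = c1 5c 5c 5c ∥ 11.
Outer hash (tag): sum = 193+92+92+92+17 = 486; mod 256 = 230 → e6.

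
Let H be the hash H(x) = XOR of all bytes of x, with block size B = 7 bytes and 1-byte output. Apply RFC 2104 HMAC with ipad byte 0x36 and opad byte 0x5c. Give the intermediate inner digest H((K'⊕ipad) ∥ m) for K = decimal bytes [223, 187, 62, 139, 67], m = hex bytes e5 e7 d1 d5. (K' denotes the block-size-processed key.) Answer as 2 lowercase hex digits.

Key decimal bytes [223, 187, 62, 139, 67] = df bb 3e 8b 43 is 5 bytes ≤ B = 7; zero-pad to 7 bytes: K' = df bb 3e 8b 43 00 00.
K' ⊕ ipad = e9 8d 08 bd 75 36 36.
Inner input = e9 8d 08 bd 75 36 36 ∥ e5 e7 d1 d5.
Inner hash: XOR e9⊕8d⊕08⊕bd⊕75⊕36⊕36⊕e5⊕e7⊕d1⊕d5 = a2.

a2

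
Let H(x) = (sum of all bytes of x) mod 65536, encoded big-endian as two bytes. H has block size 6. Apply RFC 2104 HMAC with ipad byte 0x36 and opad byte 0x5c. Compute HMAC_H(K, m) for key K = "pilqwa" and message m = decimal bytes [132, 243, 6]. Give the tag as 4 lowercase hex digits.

Key "pilqwa" = 70 69 6c 71 77 61 is exactly B = 6 bytes: K' = 70 69 6c 71 77 61.
K' ⊕ ipad = 46 5f 5a 47 41 57.  K' ⊕ opad = 2c 35 30 2d 2b 3d.
Inner input = (K'⊕ipad) ∥ m = 46 5f 5a 47 41 57 ∥ 84 f3 06.
Inner hash: sum = 70+95+90+71+65+87+132+243+6 = 859 → 03 5b.
Outer input = (K'⊕opad) ∥ inner = 2c 35 30 2d 2b 3d ∥ 03 5b.
Outer hash (tag): sum = 44+53+48+45+43+61+3+91 = 388 → 01 84.

0184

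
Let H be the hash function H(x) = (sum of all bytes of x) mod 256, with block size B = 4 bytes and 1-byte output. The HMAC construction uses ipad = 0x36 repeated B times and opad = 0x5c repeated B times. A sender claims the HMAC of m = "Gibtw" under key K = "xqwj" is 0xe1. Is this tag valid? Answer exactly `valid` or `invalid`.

Key "xqwj" = 78 71 77 6a is exactly B = 4 bytes: K' = 78 71 77 6a.
K' ⊕ ipad = 4e 47 41 5c; K' ⊕ opad = 24 2d 2b 36.
Inner hash: sum = 78+71+65+92+71+105+98+116+119 = 815; mod 256 = 47 → 2f.
Outer hash (recomputed tag): sum = 36+45+43+54+47 = 225 → e1.
Recomputed tag = e1; claimed = e1 → match.

valid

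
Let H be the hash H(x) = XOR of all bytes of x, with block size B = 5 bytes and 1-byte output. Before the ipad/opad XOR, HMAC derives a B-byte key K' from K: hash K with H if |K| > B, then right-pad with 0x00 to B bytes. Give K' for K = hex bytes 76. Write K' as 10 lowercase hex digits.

Key hex bytes 76 is 1 byte ≤ B = 5; zero-pad to 5 bytes: K' = 76 00 00 00 00.

7600000000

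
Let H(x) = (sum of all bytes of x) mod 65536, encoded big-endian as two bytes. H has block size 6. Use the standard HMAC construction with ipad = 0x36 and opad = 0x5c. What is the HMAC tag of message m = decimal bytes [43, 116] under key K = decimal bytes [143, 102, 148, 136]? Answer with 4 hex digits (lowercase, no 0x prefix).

03d8

Key decimal bytes [143, 102, 148, 136] = 8f 66 94 88 is 4 bytes ≤ B = 6; zero-pad to 6 bytes: K' = 8f 66 94 88 00 00.
K' ⊕ ipad = b9 50 a2 be 36 36.  K' ⊕ opad = d3 3a c8 d4 5c 5c.
Inner input = (K'⊕ipad) ∥ m = b9 50 a2 be 36 36 ∥ 2b 74.
Inner hash: sum = 185+80+162+190+54+54+43+116 = 884 → 03 74.
Outer input = (K'⊕opad) ∥ inner = d3 3a c8 d4 5c 5c ∥ 03 74.
Outer hash (tag): sum = 211+58+200+212+92+92+3+116 = 984 → 03 d8.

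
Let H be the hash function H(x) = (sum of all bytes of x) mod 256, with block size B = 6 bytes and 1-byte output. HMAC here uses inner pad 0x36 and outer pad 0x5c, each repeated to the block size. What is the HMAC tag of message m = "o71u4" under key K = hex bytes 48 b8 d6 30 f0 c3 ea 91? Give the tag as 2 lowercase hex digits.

Key hex bytes 48 b8 d6 30 f0 c3 ea 91 is 8 bytes > B = 6, so hash it first: H(key) = 34, then zero-pad to 6 bytes: K' = 34 00 00 00 00 00.
K' ⊕ ipad = 02 36 36 36 36 36.  K' ⊕ opad = 68 5c 5c 5c 5c 5c.
Inner input = (K'⊕ipad) ∥ m = 02 36 36 36 36 36 ∥ 6f 37 31 75 34.
Inner hash: sum = 2+54+54+54+54+54+111+55+49+117+52 = 656; mod 256 = 144 → 90.
Outer input = (K'⊕opad) ∥ inner = 68 5c 5c 5c 5c 5c ∥ 90.
Outer hash (tag): sum = 104+92+92+92+92+92+144 = 708; mod 256 = 196 → c4.

c4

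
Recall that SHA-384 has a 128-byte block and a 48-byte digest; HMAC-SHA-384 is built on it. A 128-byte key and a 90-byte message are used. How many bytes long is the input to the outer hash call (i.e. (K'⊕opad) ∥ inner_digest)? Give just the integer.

176

Key is 128 ≤ 128 bytes, zero-padded: |K'| = 128.
Outer input = (K'⊕opad) ∥ H(inner) → 128 + 48 = 176 bytes.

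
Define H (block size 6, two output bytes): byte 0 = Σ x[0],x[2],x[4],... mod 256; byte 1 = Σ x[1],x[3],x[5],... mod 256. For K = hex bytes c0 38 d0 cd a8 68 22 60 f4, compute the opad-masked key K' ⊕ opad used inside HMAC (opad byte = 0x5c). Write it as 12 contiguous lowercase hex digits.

12915c5c5c5c

Key hex bytes c0 38 d0 cd a8 68 22 60 f4 is 9 bytes > B = 6, so hash it first: H(key) = 4e cd, then zero-pad to 6 bytes: K' = 4e cd 00 00 00 00.
XOR each byte with 0x5c: 4e⊕5c=12, cd⊕5c=91, 00⊕5c=5c, 00⊕5c=5c, 00⊕5c=5c, 00⊕5c=5c.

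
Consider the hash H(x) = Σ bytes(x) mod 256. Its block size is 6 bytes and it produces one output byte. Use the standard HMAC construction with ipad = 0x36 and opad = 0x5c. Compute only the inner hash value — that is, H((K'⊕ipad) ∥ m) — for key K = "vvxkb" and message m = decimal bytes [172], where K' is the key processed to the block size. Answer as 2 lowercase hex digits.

Key "vvxkb" = 76 76 78 6b 62 is 5 bytes ≤ B = 6; zero-pad to 6 bytes: K' = 76 76 78 6b 62 00.
K' ⊕ ipad = 40 40 4e 5d 54 36.
Inner input = 40 40 4e 5d 54 36 ∥ ac.
Inner hash: sum = 64+64+78+93+84+54+172 = 609; mod 256 = 97 → 61.

61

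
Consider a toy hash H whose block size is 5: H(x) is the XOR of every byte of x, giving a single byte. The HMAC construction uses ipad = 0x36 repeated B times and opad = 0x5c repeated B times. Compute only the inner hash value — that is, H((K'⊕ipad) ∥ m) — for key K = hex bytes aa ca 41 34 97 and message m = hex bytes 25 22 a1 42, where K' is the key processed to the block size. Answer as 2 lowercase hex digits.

50

Key hex bytes aa ca 41 34 97 is exactly B = 5 bytes: K' = aa ca 41 34 97.
K' ⊕ ipad = 9c fc 77 02 a1.
Inner input = 9c fc 77 02 a1 ∥ 25 22 a1 42.
Inner hash: XOR 9c⊕fc⊕77⊕02⊕a1⊕25⊕22⊕a1⊕42 = 50.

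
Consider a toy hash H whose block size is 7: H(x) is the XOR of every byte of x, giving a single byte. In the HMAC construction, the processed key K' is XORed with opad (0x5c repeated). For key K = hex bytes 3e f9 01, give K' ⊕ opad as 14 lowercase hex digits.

62a55d5c5c5c5c

Key hex bytes 3e f9 01 is 3 bytes ≤ B = 7; zero-pad to 7 bytes: K' = 3e f9 01 00 00 00 00.
XOR each byte with 0x5c: 3e⊕5c=62, f9⊕5c=a5, 01⊕5c=5d, 00⊕5c=5c, 00⊕5c=5c, 00⊕5c=5c, 00⊕5c=5c.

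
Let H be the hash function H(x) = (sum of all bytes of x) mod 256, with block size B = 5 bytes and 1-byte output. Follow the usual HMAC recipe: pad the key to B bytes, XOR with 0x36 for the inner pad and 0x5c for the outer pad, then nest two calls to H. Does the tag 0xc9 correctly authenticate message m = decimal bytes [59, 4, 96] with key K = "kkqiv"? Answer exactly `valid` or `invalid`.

Key "kkqiv" = 6b 6b 71 69 76 is exactly B = 5 bytes: K' = 6b 6b 71 69 76.
K' ⊕ ipad = 5d 5d 47 5f 40; K' ⊕ opad = 37 37 2d 35 2a.
Inner hash: sum = 93+93+71+95+64+59+4+96 = 575; mod 256 = 63 → 3f.
Outer hash (recomputed tag): sum = 55+55+45+53+42+63 = 313; mod 256 = 57 → 39.
Recomputed tag = 39; claimed = c9 → mismatch.

invalid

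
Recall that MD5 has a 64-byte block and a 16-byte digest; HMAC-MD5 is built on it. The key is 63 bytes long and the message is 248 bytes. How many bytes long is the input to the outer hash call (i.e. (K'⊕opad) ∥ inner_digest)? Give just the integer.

80

Key is 63 ≤ 64 bytes, zero-padded: |K'| = 64.
Outer input = (K'⊕opad) ∥ H(inner) → 64 + 16 = 80 bytes.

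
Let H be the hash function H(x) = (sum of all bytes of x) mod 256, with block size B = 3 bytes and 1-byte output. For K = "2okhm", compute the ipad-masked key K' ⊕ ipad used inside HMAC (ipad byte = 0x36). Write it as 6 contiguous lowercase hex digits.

d73636

Key "2okhm" = 32 6f 6b 68 6d is 5 bytes > B = 3, so hash it first: H(key) = e1, then zero-pad to 3 bytes: K' = e1 00 00.
XOR each byte with 0x36: e1⊕36=d7, 00⊕36=36, 00⊕36=36.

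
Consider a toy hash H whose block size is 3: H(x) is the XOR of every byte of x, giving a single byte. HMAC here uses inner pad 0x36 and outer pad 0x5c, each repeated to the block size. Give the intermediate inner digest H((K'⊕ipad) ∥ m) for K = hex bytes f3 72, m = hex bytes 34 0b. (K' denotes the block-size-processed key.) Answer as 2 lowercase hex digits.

Key hex bytes f3 72 is 2 bytes ≤ B = 3; zero-pad to 3 bytes: K' = f3 72 00.
K' ⊕ ipad = c5 44 36.
Inner input = c5 44 36 ∥ 34 0b.
Inner hash: XOR c5⊕44⊕36⊕34⊕0b = 88.

88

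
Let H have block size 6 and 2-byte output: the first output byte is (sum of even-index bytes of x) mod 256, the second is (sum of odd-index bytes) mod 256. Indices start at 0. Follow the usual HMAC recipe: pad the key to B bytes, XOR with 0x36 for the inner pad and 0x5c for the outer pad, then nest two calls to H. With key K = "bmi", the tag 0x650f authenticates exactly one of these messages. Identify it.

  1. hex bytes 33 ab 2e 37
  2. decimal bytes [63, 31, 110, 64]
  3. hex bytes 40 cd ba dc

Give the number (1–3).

Key "bmi" = 62 6d 69 is 3 bytes ≤ B = 6; zero-pad to 6 bytes: K' = 62 6d 69 00 00 00.
K' ⊕ ipad = 54 5b 5f 36 36 36; K' ⊕ opad = 3e 31 35 5c 5c 5c.
m1: inner = H(54 5b 5f 36 36 36 33 ab 2e 37) = 4a a9; tag = H(3e 31 35 5c 5c 5c 4a a9) = 1992
m2: inner = H(54 5b 5f 36 36 36 3f 1f 6e 40) = 96 26; tag = H(3e 31 35 5c 5c 5c 96 26) = 650f ← matches
m3: inner = H(54 5b 5f 36 36 36 40 cd ba dc) = e3 70; tag = H(3e 31 35 5c 5c 5c e3 70) = b259

2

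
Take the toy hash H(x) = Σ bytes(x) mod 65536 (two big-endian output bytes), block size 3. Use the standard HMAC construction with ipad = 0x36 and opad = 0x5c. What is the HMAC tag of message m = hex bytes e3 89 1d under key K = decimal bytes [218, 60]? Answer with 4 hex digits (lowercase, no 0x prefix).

Key decimal bytes [218, 60] = da 3c is 2 bytes ≤ B = 3; zero-pad to 3 bytes: K' = da 3c 00.
K' ⊕ ipad = ec 0a 36.  K' ⊕ opad = 86 60 5c.
Inner input = (K'⊕ipad) ∥ m = ec 0a 36 ∥ e3 89 1d.
Inner hash: sum = 236+10+54+227+137+29 = 693 → 02 b5.
Outer input = (K'⊕opad) ∥ inner = 86 60 5c ∥ 02 b5.
Outer hash (tag): sum = 134+96+92+2+181 = 505 → 01 f9.

01f9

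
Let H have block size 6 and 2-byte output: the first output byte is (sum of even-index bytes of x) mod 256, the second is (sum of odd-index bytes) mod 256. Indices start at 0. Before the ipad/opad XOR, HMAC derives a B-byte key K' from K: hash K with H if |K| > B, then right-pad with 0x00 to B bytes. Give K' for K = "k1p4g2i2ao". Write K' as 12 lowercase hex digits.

|K| = 10 > B = 6, so first hash the key.
H(K): even-index sum = 524 mod 256 = 12; odd-index sum = 312 mod 256 = 56 → 0c 38.
Zero-pad H(K) = 0c 38 to 6 bytes: K' = 0c 38 00 00 00 00.

0c3800000000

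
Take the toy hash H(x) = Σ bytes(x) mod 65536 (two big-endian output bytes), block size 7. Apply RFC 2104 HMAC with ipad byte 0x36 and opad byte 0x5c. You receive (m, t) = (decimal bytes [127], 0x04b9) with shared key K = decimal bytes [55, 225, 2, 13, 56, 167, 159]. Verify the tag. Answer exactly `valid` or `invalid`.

Key decimal bytes [55, 225, 2, 13, 56, 167, 159] = 37 e1 02 0d 38 a7 9f is exactly B = 7 bytes: K' = 37 e1 02 0d 38 a7 9f.
K' ⊕ ipad = 01 d7 34 3b 0e 91 a9; K' ⊕ opad = 6b bd 5e 51 64 fb c3.
Inner hash: sum = 1+215+52+59+14+145+169+127 = 782 → 03 0e.
Outer hash (recomputed tag): sum = 107+189+94+81+100+251+195+3+14 = 1034 → 04 0a.
Recomputed tag = 040a; claimed = 04b9 → mismatch.

invalid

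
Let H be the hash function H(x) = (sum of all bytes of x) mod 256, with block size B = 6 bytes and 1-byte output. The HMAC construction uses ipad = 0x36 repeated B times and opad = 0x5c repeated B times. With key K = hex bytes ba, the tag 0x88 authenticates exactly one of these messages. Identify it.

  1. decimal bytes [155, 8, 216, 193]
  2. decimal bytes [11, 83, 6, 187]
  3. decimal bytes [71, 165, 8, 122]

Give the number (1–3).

Key hex bytes ba is 1 byte ≤ B = 6; zero-pad to 6 bytes: K' = ba 00 00 00 00 00.
K' ⊕ ipad = 8c 36 36 36 36 36; K' ⊕ opad = e6 5c 5c 5c 5c 5c.
m1: inner = H(8c 36 36 36 36 36 9b 08 d8 c1) = d6; tag = H(e6 5c 5c 5c 5c 5c d6) = 88 ← matches
m2: inner = H(8c 36 36 36 36 36 0b 53 06 bb) = b9; tag = H(e6 5c 5c 5c 5c 5c b9) = 6b
m3: inner = H(8c 36 36 36 36 36 47 a5 08 7a) = 08; tag = H(e6 5c 5c 5c 5c 5c 08) = ba

1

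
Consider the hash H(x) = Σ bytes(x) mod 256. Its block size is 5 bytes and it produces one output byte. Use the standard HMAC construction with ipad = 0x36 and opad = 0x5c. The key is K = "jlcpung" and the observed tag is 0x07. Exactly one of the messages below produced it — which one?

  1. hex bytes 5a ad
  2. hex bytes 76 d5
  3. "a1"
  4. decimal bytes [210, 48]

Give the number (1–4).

2

Key "jlcpung" = 6a 6c 63 70 75 6e 67 is 7 bytes > B = 5, so hash it first: H(key) = f3, then zero-pad to 5 bytes: K' = f3 00 00 00 00.
K' ⊕ ipad = c5 36 36 36 36; K' ⊕ opad = af 5c 5c 5c 5c.
m1: inner = H(c5 36 36 36 36 5a ad) = a4; tag = H(af 5c 5c 5c 5c a4) = c3
m2: inner = H(c5 36 36 36 36 76 d5) = e8; tag = H(af 5c 5c 5c 5c e8) = 07 ← matches
m3: inner = H(c5 36 36 36 36 61 31) = 2f; tag = H(af 5c 5c 5c 5c 2f) = 4e
m4: inner = H(c5 36 36 36 36 d2 30) = 9f; tag = H(af 5c 5c 5c 5c 9f) = be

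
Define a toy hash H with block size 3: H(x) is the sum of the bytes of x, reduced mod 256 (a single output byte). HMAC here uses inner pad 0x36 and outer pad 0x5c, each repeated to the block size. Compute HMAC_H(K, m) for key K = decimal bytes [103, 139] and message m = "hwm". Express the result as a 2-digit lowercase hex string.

Key decimal bytes [103, 139] = 67 8b is 2 bytes ≤ B = 3; zero-pad to 3 bytes: K' = 67 8b 00.
K' ⊕ ipad = 51 bd 36.  K' ⊕ opad = 3b d7 5c.
Inner input = (K'⊕ipad) ∥ m = 51 bd 36 ∥ 68 77 6d.
Inner hash: sum = 81+189+54+104+119+109 = 656; mod 256 = 144 → 90.
Outer input = (K'⊕opad) ∥ inner = 3b d7 5c ∥ 90.
Outer hash (tag): sum = 59+215+92+144 = 510; mod 256 = 254 → fe.

fe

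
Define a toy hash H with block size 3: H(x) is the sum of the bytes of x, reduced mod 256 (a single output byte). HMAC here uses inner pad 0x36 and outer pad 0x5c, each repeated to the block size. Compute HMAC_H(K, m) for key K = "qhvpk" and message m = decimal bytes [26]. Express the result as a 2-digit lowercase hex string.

d0

Key "qhvpk" = 71 68 76 70 6b is 5 bytes > B = 3, so hash it first: H(key) = 2a, then zero-pad to 3 bytes: K' = 2a 00 00.
K' ⊕ ipad = 1c 36 36.  K' ⊕ opad = 76 5c 5c.
Inner input = (K'⊕ipad) ∥ m = 1c 36 36 ∥ 1a.
Inner hash: sum = 28+54+54+26 = 162 → a2.
Outer input = (K'⊕opad) ∥ inner = 76 5c 5c ∥ a2.
Outer hash (tag): sum = 118+92+92+162 = 464; mod 256 = 208 → d0.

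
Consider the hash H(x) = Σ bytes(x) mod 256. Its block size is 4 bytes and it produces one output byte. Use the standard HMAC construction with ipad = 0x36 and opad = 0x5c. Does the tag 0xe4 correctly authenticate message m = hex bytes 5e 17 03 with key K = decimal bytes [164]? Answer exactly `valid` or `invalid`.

invalid

Key decimal bytes [164] = a4 is 1 byte ≤ B = 4; zero-pad to 4 bytes: K' = a4 00 00 00.
K' ⊕ ipad = 92 36 36 36; K' ⊕ opad = f8 5c 5c 5c.
Inner hash: sum = 146+54+54+54+94+23+3 = 428; mod 256 = 172 → ac.
Outer hash (recomputed tag): sum = 248+92+92+92+172 = 696; mod 256 = 184 → b8.
Recomputed tag = b8; claimed = e4 → mismatch.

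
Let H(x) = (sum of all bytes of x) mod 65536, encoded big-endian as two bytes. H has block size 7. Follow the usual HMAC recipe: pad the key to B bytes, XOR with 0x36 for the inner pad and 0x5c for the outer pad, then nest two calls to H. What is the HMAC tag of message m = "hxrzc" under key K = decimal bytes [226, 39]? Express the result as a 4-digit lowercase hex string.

Key decimal bytes [226, 39] = e2 27 is 2 bytes ≤ B = 7; zero-pad to 7 bytes: K' = e2 27 00 00 00 00 00.
K' ⊕ ipad = d4 11 36 36 36 36 36.  K' ⊕ opad = be 7b 5c 5c 5c 5c 5c.
Inner input = (K'⊕ipad) ∥ m = d4 11 36 36 36 36 36 ∥ 68 78 72 7a 63.
Inner hash: sum = 212+17+54+54+54+54+54+104+120+114+122+99 = 1058 → 04 22.
Outer input = (K'⊕opad) ∥ inner = be 7b 5c 5c 5c 5c 5c ∥ 04 22.
Outer hash (tag): sum = 190+123+92+92+92+92+92+4+34 = 811 → 03 2b.

032b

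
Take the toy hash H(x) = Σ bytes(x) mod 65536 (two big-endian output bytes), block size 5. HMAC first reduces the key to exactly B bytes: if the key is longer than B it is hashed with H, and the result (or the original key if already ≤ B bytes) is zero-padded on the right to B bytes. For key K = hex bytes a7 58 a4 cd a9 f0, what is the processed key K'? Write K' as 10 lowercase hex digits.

0409000000

|K| = 6 > B = 5, so first hash the key.
H(K): sum = 167+88+164+205+169+240 = 1033 → 04 09.
Zero-pad H(K) = 04 09 to 5 bytes: K' = 04 09 00 00 00.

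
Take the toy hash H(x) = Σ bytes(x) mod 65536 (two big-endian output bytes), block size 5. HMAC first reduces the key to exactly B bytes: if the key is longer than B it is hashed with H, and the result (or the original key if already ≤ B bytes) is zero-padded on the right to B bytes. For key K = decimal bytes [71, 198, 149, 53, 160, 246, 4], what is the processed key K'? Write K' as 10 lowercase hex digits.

|K| = 7 > B = 5, so first hash the key.
H(K): sum = 71+198+149+53+160+246+4 = 881 → 03 71.
Zero-pad H(K) = 03 71 to 5 bytes: K' = 03 71 00 00 00.

0371000000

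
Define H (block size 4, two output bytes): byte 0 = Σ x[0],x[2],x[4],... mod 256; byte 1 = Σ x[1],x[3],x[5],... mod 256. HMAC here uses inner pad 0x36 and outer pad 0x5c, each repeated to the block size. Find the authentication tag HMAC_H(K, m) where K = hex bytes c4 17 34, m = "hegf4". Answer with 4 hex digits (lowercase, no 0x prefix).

Key hex bytes c4 17 34 is 3 bytes ≤ B = 4; zero-pad to 4 bytes: K' = c4 17 34 00.
K' ⊕ ipad = f2 21 02 36.  K' ⊕ opad = 98 4b 68 5c.
Inner input = (K'⊕ipad) ∥ m = f2 21 02 36 ∥ 68 65 67 66 34.
Inner hash: even-index sum = 503 mod 256 = 247; odd-index sum = 290 mod 256 = 34 → f7 22.
Outer input = (K'⊕opad) ∥ inner = 98 4b 68 5c ∥ f7 22.
Outer hash (tag): even-index sum = 503 mod 256 = 247; odd-index sum = 201 mod 256 = 201 → f7 c9.

f7c9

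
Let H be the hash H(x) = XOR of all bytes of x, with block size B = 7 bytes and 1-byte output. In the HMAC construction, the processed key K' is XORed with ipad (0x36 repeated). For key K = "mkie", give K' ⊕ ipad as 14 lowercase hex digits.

5b5d5f53363636

Key "mkie" = 6d 6b 69 65 is 4 bytes ≤ B = 7; zero-pad to 7 bytes: K' = 6d 6b 69 65 00 00 00.
XOR each byte with 0x36: 6d⊕36=5b, 6b⊕36=5d, 69⊕36=5f, 65⊕36=53, 00⊕36=36, 00⊕36=36, 00⊕36=36.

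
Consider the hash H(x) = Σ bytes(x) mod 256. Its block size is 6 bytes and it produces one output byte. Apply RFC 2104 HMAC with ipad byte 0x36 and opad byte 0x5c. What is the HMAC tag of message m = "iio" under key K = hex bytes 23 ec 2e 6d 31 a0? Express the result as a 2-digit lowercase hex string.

Key hex bytes 23 ec 2e 6d 31 a0 is exactly B = 6 bytes: K' = 23 ec 2e 6d 31 a0.
K' ⊕ ipad = 15 da 18 5b 07 96.  K' ⊕ opad = 7f b0 72 31 6d fc.
Inner input = (K'⊕ipad) ∥ m = 15 da 18 5b 07 96 ∥ 69 69 6f.
Inner hash: sum = 21+218+24+91+7+150+105+105+111 = 832; mod 256 = 64 → 40.
Outer input = (K'⊕opad) ∥ inner = 7f b0 72 31 6d fc ∥ 40.
Outer hash (tag): sum = 127+176+114+49+109+252+64 = 891; mod 256 = 123 → 7b.

7b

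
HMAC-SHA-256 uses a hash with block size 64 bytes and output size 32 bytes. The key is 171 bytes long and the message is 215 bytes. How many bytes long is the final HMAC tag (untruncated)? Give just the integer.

32

The tag is one SHA-256 digest: 32 bytes.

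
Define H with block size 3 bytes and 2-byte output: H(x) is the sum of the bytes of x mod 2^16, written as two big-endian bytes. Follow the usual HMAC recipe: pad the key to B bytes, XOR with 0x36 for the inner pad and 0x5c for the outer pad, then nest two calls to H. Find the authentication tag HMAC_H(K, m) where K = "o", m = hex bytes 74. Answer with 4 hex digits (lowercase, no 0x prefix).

0125

Key "o" = 6f is 1 byte ≤ B = 3; zero-pad to 3 bytes: K' = 6f 00 00.
K' ⊕ ipad = 59 36 36.  K' ⊕ opad = 33 5c 5c.
Inner input = (K'⊕ipad) ∥ m = 59 36 36 ∥ 74.
Inner hash: sum = 89+54+54+116 = 313 → 01 39.
Outer input = (K'⊕opad) ∥ inner = 33 5c 5c ∥ 01 39.
Outer hash (tag): sum = 51+92+92+1+57 = 293 → 01 25.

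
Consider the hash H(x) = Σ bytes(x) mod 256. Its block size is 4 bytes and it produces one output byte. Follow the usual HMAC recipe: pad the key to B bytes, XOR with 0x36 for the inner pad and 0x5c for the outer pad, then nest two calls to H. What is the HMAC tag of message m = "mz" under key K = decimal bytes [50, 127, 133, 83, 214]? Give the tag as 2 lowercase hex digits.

Key decimal bytes [50, 127, 133, 83, 214] = 32 7f 85 53 d6 is 5 bytes > B = 4, so hash it first: H(key) = 5f, then zero-pad to 4 bytes: K' = 5f 00 00 00.
K' ⊕ ipad = 69 36 36 36.  K' ⊕ opad = 03 5c 5c 5c.
Inner input = (K'⊕ipad) ∥ m = 69 36 36 36 ∥ 6d 7a.
Inner hash: sum = 105+54+54+54+109+122 = 498; mod 256 = 242 → f2.
Outer input = (K'⊕opad) ∥ inner = 03 5c 5c 5c ∥ f2.
Outer hash (tag): sum = 3+92+92+92+242 = 521; mod 256 = 9 → 09.

09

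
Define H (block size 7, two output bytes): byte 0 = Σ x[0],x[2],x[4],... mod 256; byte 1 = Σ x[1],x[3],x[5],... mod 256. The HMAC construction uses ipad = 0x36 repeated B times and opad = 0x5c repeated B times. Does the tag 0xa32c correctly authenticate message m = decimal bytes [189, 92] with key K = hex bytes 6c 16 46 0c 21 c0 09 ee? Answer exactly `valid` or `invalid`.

Key hex bytes 6c 16 46 0c 21 c0 09 ee is 8 bytes > B = 7, so hash it first: H(key) = dc d0, then zero-pad to 7 bytes: K' = dc d0 00 00 00 00 00.
K' ⊕ ipad = ea e6 36 36 36 36 36; K' ⊕ opad = 80 8c 5c 5c 5c 5c 5c.
Inner hash: even-index sum = 488 mod 256 = 232; odd-index sum = 527 mod 256 = 15 → e8 0f.
Outer hash (recomputed tag): even-index sum = 419 mod 256 = 163; odd-index sum = 556 mod 256 = 44 → a3 2c.
Recomputed tag = a32c; claimed = a32c → match.

valid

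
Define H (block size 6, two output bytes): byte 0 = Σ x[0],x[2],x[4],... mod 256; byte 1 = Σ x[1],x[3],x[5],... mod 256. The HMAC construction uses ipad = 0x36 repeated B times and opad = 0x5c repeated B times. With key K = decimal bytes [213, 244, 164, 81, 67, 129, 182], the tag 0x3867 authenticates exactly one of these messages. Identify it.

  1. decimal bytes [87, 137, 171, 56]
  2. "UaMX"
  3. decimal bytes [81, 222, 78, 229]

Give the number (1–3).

2

Key decimal bytes [213, 244, 164, 81, 67, 129, 182] = d5 f4 a4 51 43 81 b6 is 7 bytes > B = 6, so hash it first: H(key) = 72 c6, then zero-pad to 6 bytes: K' = 72 c6 00 00 00 00.
K' ⊕ ipad = 44 f0 36 36 36 36; K' ⊕ opad = 2e 9a 5c 5c 5c 5c.
m1: inner = H(44 f0 36 36 36 36 57 89 ab 38) = b2 1d; tag = H(2e 9a 5c 5c 5c 5c b2 1d) = 986f
m2: inner = H(44 f0 36 36 36 36 55 61 4d 58) = 52 15; tag = H(2e 9a 5c 5c 5c 5c 52 15) = 3867 ← matches
m3: inner = H(44 f0 36 36 36 36 51 de 4e e5) = 4f 1f; tag = H(2e 9a 5c 5c 5c 5c 4f 1f) = 3571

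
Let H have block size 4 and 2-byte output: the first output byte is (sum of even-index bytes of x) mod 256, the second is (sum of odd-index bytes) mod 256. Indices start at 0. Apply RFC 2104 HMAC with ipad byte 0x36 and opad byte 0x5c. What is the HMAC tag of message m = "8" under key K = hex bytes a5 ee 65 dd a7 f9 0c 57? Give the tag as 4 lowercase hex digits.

3606

Key hex bytes a5 ee 65 dd a7 f9 0c 57 is 8 bytes > B = 4, so hash it first: H(key) = bd 1b, then zero-pad to 4 bytes: K' = bd 1b 00 00.
K' ⊕ ipad = 8b 2d 36 36.  K' ⊕ opad = e1 47 5c 5c.
Inner input = (K'⊕ipad) ∥ m = 8b 2d 36 36 ∥ 38.
Inner hash: even-index sum = 249 mod 256 = 249; odd-index sum = 99 mod 256 = 99 → f9 63.
Outer input = (K'⊕opad) ∥ inner = e1 47 5c 5c ∥ f9 63.
Outer hash (tag): even-index sum = 566 mod 256 = 54; odd-index sum = 262 mod 256 = 6 → 36 06.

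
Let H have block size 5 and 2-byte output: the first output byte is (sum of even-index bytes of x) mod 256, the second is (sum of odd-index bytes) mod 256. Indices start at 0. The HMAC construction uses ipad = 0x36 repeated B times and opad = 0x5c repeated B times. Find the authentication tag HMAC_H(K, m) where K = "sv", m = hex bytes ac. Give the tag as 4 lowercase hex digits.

0937

Key "sv" = 73 76 is 2 bytes ≤ B = 5; zero-pad to 5 bytes: K' = 73 76 00 00 00.
K' ⊕ ipad = 45 40 36 36 36.  K' ⊕ opad = 2f 2a 5c 5c 5c.
Inner input = (K'⊕ipad) ∥ m = 45 40 36 36 36 ∥ ac.
Inner hash: even-index sum = 177 mod 256 = 177; odd-index sum = 290 mod 256 = 34 → b1 22.
Outer input = (K'⊕opad) ∥ inner = 2f 2a 5c 5c 5c ∥ b1 22.
Outer hash (tag): even-index sum = 265 mod 256 = 9; odd-index sum = 311 mod 256 = 55 → 09 37.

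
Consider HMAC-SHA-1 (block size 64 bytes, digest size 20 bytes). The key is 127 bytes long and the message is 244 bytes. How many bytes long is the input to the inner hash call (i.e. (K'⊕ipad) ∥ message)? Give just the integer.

Key is 127 > 64 bytes, so it is hashed to 20 bytes then zero-padded to 64: |K'| = 64.
Inner input = (K'⊕ipad) ∥ m → 64 + 244 = 308 bytes.

308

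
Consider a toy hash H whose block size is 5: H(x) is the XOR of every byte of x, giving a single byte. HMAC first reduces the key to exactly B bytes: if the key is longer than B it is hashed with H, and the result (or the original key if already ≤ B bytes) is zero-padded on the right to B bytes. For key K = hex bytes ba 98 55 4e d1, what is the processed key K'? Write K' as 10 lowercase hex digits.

Key hex bytes ba 98 55 4e d1 is exactly B = 5 bytes: K' = ba 98 55 4e d1.

ba98554ed1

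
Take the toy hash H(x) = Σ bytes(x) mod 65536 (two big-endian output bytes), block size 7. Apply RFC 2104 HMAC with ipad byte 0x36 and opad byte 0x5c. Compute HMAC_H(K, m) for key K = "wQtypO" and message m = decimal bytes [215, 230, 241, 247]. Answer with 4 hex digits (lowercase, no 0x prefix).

Key "wQtypO" = 77 51 74 79 70 4f is 6 bytes ≤ B = 7; zero-pad to 7 bytes: K' = 77 51 74 79 70 4f 00.
K' ⊕ ipad = 41 67 42 4f 46 79 36.  K' ⊕ opad = 2b 0d 28 25 2c 13 5c.
Inner input = (K'⊕ipad) ∥ m = 41 67 42 4f 46 79 36 ∥ d7 e6 f1 f7.
Inner hash: sum = 65+103+66+79+70+121+54+215+230+241+247 = 1491 → 05 d3.
Outer input = (K'⊕opad) ∥ inner = 2b 0d 28 25 2c 13 5c ∥ 05 d3.
Outer hash (tag): sum = 43+13+40+37+44+19+92+5+211 = 504 → 01 f8.

01f8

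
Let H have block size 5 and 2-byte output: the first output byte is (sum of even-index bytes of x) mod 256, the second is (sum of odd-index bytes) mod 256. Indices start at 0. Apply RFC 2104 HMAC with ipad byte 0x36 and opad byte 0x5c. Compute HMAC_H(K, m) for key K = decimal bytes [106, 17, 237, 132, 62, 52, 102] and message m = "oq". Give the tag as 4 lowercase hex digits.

Key decimal bytes [106, 17, 237, 132, 62, 52, 102] = 6a 11 ed 84 3e 34 66 is 7 bytes > B = 5, so hash it first: H(key) = fb c9, then zero-pad to 5 bytes: K' = fb c9 00 00 00.
K' ⊕ ipad = cd ff 36 36 36.  K' ⊕ opad = a7 95 5c 5c 5c.
Inner input = (K'⊕ipad) ∥ m = cd ff 36 36 36 ∥ 6f 71.
Inner hash: even-index sum = 426 mod 256 = 170; odd-index sum = 420 mod 256 = 164 → aa a4.
Outer input = (K'⊕opad) ∥ inner = a7 95 5c 5c 5c ∥ aa a4.
Outer hash (tag): even-index sum = 515 mod 256 = 3; odd-index sum = 411 mod 256 = 155 → 03 9b.

039b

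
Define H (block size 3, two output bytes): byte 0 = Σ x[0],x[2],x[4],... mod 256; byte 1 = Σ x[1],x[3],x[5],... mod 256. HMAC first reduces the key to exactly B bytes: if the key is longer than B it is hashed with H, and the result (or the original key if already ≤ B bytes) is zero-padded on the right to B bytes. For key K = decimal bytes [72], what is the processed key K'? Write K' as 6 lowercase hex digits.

Key decimal bytes [72] = 48 is 1 byte ≤ B = 3; zero-pad to 3 bytes: K' = 48 00 00.

480000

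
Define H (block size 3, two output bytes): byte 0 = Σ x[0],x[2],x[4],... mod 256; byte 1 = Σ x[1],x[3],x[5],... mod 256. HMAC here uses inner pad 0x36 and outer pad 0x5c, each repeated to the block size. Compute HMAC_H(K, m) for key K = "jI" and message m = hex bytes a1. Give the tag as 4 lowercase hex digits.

Key "jI" = 6a 49 is 2 bytes ≤ B = 3; zero-pad to 3 bytes: K' = 6a 49 00.
K' ⊕ ipad = 5c 7f 36.  K' ⊕ opad = 36 15 5c.
Inner input = (K'⊕ipad) ∥ m = 5c 7f 36 ∥ a1.
Inner hash: even-index sum = 146 mod 256 = 146; odd-index sum = 288 mod 256 = 32 → 92 20.
Outer input = (K'⊕opad) ∥ inner = 36 15 5c ∥ 92 20.
Outer hash (tag): even-index sum = 178 mod 256 = 178; odd-index sum = 167 mod 256 = 167 → b2 a7.

b2a7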